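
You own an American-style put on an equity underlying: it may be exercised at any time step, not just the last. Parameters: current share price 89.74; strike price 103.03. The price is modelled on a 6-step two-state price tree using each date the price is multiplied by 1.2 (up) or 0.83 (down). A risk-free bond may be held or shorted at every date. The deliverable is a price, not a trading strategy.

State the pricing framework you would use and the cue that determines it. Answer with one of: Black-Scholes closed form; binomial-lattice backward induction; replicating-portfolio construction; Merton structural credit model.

Key observation: an American put (K = 103.03, S₀ = 89.74) on a 6-date tree has no closed form — the optimal stopping decision is embedded and must be resolved recursively from expiry.

framework: binomial-lattice backward induction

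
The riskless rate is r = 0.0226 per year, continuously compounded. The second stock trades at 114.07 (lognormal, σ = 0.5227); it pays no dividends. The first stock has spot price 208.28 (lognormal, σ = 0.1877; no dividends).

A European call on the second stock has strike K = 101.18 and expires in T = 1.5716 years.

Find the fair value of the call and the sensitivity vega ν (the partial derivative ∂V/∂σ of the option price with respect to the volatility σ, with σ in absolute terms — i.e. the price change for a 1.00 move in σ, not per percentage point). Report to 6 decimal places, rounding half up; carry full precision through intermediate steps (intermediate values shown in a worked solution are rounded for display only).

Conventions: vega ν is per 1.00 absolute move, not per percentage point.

σ√T = 0.5227·√1.5716 = 0.655275
d₁ = (ln(S/K) + (r+σ²/2)T) / (σ√T) = (ln(114.07/101.18) + (0.0226+0.5227²/2)·1.5716) / 0.655275 = (0.119911 + 0.250211) / 0.655275 = 0.564835
d₂ = d₁ − σ√T = 0.564835 − 0.655275 = -0.090440
e^{−rT} = 0.965105
N(d₁) = 0.713907,  N(d₂) = 0.463969
Call price V = S·N(d₁) − K·e^{−rT}·N(d₂) = 81.435356 − 45.306238 = 36.129118
φ(d₁) = (1/√(2π))·e^{−d₁²/2} = 0.340120
ν = S·φ(d₁)·√T = 48.637839

price = 36.129118
ν = 48.637839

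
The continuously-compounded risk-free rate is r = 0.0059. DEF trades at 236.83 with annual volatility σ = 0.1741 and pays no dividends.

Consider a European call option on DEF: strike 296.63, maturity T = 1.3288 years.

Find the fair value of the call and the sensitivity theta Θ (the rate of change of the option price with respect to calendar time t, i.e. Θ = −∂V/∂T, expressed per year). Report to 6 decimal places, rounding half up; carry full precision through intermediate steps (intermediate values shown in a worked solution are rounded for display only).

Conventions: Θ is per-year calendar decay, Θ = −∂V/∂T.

price = 3.749040
Θ = -4.609117

σ√T = 0.1741·√1.3288 = 0.200691
d₁ = (ln(S/K) + (r+σ²/2)T) / (σ√T) = (ln(236.83/296.63) + (0.0059+0.1741²/2)·1.3288) / 0.200691 = (-0.225143 + 0.027978) / 0.200691 = -0.982427
d₂ = d₁ − σ√T = -0.982427 − 0.200691 = -1.183118
e^{−rT} = 0.992191
N(d₁) = 0.162945,  N(d₂) = 0.118381
Call price V = S·N(d₁) − K·e^{−rT}·N(d₂) = 38.590210 − 34.841170 = 3.749040
φ(d₁) = (1/√(2π))·e^{−d₁²/2} = 0.246222
Θ = −S·φ(d₁)·σ/(2√T) − r·K·e^{−rT}·N(d₂) = −4.403554 − 0.205563 = -4.609117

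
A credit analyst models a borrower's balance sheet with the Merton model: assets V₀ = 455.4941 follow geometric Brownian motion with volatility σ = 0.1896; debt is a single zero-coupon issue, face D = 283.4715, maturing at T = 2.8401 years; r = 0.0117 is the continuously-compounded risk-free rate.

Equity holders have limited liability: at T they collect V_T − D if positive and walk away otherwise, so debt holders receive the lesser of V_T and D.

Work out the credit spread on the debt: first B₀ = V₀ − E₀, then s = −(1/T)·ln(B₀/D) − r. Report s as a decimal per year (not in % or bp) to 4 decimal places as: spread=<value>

Work the structural quantities from V₀ = 455.4941 against face 283.4715:
d₁ = [ln(V₀/D) + (r + σ²/2)T] / (σ√T)
   = [ln(455.4941/283.4715) + (0.0117 + 0.5·0.1896²)·2.8401] / (0.1896·√2.8401)
   = [0.474271 + 0.084277] / 0.319525 = 1.748058
d₂ = d₁ − σ√T = 1.748058 − 0.319525 = 1.428532
N(d₁) = 0.959773,  N(d₂) = 0.923431,  e^(−rT) = 0.967317
E₀ = V₀·N(d₁) − D·e^(−rT)·N(d₂)
   = 455.4941·0.959773 − 283.4715·0.967317·0.923431 = 183.959998
B₀ = V₀ − E₀ = 455.4941 − 183.959998 = 271.534102
spread = −(1/T)·ln(B₀/D) − r = −(1/2.8401)·ln(271.534102/283.4715) − 0.0117 = 0.00344871

spread=0.0034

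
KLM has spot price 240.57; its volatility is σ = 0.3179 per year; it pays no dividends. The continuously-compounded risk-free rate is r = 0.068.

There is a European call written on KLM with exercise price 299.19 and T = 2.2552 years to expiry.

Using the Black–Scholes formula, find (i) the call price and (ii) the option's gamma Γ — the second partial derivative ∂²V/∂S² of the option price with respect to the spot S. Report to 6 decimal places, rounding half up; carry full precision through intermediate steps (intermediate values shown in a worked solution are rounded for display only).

σ√T = 0.3179·√2.2552 = 0.477401
d₁ = (ln(S/K) + (r+σ²/2)T) / (σ√T) = (ln(240.57/299.19) + (0.068+0.3179²/2)·2.2552) / 0.477401 = (-0.218068 + 0.267309) / 0.477401 = 0.103145
d₂ = d₁ − σ√T = 0.103145 − 0.477401 = -0.374255
e^{−rT} = 0.857826
N(d₁) = 0.541076,  N(d₂) = 0.354107
Call price V = S·N(d₁) − K·e^{−rT}·N(d₂) = 130.166688 − 90.882678 = 39.284010
φ(d₁) = (1/√(2π))·e^{−d₁²/2} = 0.396826
Γ = φ(d₁) / (S·σ·√T) = 0.003455

price = 39.284010
Γ = 0.003455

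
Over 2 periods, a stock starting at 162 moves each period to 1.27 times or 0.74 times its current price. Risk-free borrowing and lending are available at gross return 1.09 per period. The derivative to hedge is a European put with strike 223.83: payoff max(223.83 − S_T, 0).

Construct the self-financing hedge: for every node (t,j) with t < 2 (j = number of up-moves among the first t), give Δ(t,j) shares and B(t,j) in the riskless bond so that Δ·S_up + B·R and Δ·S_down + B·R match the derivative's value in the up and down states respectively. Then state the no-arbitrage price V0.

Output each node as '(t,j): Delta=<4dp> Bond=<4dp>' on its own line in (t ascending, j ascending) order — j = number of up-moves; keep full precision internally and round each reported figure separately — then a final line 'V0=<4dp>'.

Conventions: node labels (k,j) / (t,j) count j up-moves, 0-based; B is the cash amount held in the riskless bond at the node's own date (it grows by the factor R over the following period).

Arbitrage-free pricing uses the up-move probability p* = (R−d)/(u−d) = 0.6604, discounting each step at R = 1.09.
At maturity the claim pays: V(2,0)=135.1188, V(2,1)=71.5824, V(2,2)=0.0000
(1,0): S=119.8800. Δ = (V_up−V_dn)/(S_up−S_dn) = (71.5824−135.1188)/(152.2476−88.7112) = -1.0000. V = [p*·71.5824 + (1−p*)·135.1188]/1.09 = 85.4686. B = V − Δ·S = 205.3486.
(1,1): S=205.7400. Δ = (V_up−V_dn)/(S_up−S_dn) = (0.0000−71.5824)/(261.2898−152.2476) = -0.6565. V = [p*·0.0000 + (1−p*)·71.5824]/1.09 = 22.3037. B = V − Δ·S = 157.3648.
(0,0): S=162.0000. Δ = (V_up−V_dn)/(S_up−S_dn) = (22.3037−85.4686)/(205.7400−119.8800) = -0.7357. V = [p*·22.3037 + (1−p*)·85.4686]/1.09 = 40.1430. B = V − Δ·S = 159.3222.
Sanity check at the root: Δ(0,0)·S0 + B(0,0) reproduces V0 = 40.1430.

(0,0): Delta=-0.7357 Bond=159.3222
(1,0): Delta=-1.0000 Bond=205.3486
(1,1): Delta=-0.6565 Bond=157.3648
V0=40.1430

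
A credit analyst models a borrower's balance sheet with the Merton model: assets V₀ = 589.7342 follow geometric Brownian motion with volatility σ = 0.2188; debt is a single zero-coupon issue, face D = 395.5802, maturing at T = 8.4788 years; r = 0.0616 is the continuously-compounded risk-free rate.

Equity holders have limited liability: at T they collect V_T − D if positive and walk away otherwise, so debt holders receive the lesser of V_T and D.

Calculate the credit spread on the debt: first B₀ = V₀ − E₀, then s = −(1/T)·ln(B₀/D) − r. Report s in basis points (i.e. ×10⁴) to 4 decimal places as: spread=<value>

Equity is a call on the firm's assets struck at D = 395.5802:
d₁ = [ln(V₀/D) + (r + σ²/2)T] / (σ√T)
   = [ln(589.7342/395.5802) + (0.0616 + 0.5·0.2188²)·8.4788] / (0.2188·√8.4788)
   = [0.399318 + 0.725249] / 0.637110 = 1.765106
d₂ = d₁ − σ√T = 1.765106 − 0.637110 = 1.127996
N(d₁) = 0.961227,  N(d₂) = 0.870339,  e^(−rT) = 0.593158
E₀ = V₀·N(d₁) − D·e^(−rT)·N(d₂)
   = 589.7342·0.961227 − 395.5802·0.593158·0.870339 = 362.650629
B₀ = V₀ − E₀ = 589.7342 − 362.650629 = 227.083571
spread = −(1/T)·ln(B₀/D) − r = −(1/8.4788)·ln(227.083571/395.5802) − 0.0616 = 0.00386156
in basis points: 0.00386156 × 10⁴ = 38.6156 bp

spread=38.6156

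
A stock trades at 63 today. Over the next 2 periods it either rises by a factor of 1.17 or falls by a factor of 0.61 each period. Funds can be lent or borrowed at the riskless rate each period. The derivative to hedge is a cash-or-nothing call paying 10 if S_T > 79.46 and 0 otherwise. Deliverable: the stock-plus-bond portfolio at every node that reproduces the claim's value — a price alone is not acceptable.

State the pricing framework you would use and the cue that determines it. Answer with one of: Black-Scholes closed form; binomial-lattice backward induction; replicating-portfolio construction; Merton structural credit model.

Key observation: the mandate to exhibit the hedge at every date and state singles out the replicating-portfolio construction on the 2-period tree with factors 1.17 and 0.61 from 63.

framework: replicating-portfolio construction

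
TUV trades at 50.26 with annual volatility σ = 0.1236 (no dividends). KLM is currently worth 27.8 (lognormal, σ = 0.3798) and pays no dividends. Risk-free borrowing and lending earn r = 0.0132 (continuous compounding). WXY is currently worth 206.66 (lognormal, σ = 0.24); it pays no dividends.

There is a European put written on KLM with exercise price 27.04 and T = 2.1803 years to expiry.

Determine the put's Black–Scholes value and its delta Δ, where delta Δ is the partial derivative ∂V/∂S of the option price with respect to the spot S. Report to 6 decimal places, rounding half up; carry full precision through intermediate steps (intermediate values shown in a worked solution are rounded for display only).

price = 5.236428
Δ = -0.351546

σ√T = 0.3798·√2.1803 = 0.560807
d₁ = (ln(S/K) + (r+σ²/2)T) / (σ√T) = (ln(27.8/27.04) + (0.0132+0.3798²/2)·2.1803) / 0.560807 = (0.027719 + 0.186032) / 0.560807 = 0.381149
d₂ = d₁ − σ√T = 0.381149 − 0.560807 = -0.179658
e^{−rT} = 0.971630
N(−d₁) = 0.351546,  N(−d₂) = 0.571289
Put price V = K·e^{−rT}·N(−d₂) − S·N(−d₁) = 15.009418 − 9.772991 = 5.236428
Δ = −N(−d₁) = -0.351546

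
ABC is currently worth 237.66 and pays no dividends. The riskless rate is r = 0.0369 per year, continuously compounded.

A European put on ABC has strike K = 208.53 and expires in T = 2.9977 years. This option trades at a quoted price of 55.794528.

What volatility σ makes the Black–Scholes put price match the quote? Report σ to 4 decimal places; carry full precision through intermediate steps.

At σ = 0.5606 the Black–Scholes value reproduces the quote:
σ√T = 0.5606·√2.9977 = 0.970615
d₁ = (ln(S/K) + (r+σ²/2)T) / (σ√T) = (ln(237.66/208.53) + (0.0369+0.5606²/2)·2.9977) / 0.970615 = (0.130758 + 0.581662) / 0.970615 = 0.733988
d₂ = d₁ − σ√T = 0.733988 − 0.970615 = -0.236627
e^{−rT} = 0.895283
N(−d₁) = 0.231478,  N(−d₂) = 0.593527
V = K·e^{−rT}·N(−d₂) − S·N(−d₁) = 110.807569 − 55.013040 = 55.794528 (the quoted price), and the Black–Scholes price is strictly increasing in σ, so σ is unique

sigma = 0.5606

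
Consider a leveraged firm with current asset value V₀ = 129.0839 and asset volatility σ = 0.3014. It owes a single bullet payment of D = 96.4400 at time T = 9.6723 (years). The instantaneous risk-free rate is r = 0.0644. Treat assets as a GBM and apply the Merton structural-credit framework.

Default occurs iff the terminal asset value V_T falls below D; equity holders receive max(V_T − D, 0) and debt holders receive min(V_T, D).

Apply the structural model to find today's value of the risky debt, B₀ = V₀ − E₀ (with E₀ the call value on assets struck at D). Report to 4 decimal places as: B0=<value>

Work the structural quantities from V₀ = 129.0839 against face 96.4400:
d₁ = [ln(V₀/D) + (r + σ²/2)T] / (σ√T)
   = [ln(129.0839/96.4400) + (0.0644 + 0.5·0.3014²)·9.6723] / (0.3014·√9.6723)
   = [0.291542 + 1.062221] / 0.937364 = 1.444224
d₂ = d₁ − σ√T = 1.444224 − 0.937364 = 0.506860
N(d₁) = 0.925662,  N(d₂) = 0.693874,  e^(−rT) = 0.536389
E₀ = V₀·N(d₁) − D·e^(−rT)·N(d₂)
   = 129.0839·0.925662 − 96.4400·0.536389·0.693874 = 83.594447
B₀ = V₀ − E₀ = 129.0839 − 83.594447 = 45.489453

B0=45.4895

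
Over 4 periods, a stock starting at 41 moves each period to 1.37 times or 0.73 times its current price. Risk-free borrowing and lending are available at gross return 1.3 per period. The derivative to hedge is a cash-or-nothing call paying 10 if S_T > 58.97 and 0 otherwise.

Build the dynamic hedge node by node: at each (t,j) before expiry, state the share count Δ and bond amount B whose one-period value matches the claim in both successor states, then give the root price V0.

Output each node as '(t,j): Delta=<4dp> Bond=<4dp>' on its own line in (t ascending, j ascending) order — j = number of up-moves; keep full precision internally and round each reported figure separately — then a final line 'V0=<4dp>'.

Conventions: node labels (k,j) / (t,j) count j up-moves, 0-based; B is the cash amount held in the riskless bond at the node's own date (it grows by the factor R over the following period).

(0,0): Delta=0.0451 Bond=1.4341
(1,0): Delta=0.2450 Bond=-4.1182
(1,1): Delta=0.0321 Bond=2.5990
(2,0): Delta=0.0000 Bond=0.0000
(2,1): Delta=0.2611 Bond=-6.0111
(2,2): Delta=0.0171 Bond=4.5318
(3,0): Delta=0.0000 Bond=0.0000
(3,1): Delta=0.0000 Bond=0.0000
(3,2): Delta=0.2781 Bond=-8.7740
(3,3): Delta=0.0000 Bond=7.6923
V0=3.2851

Arbitrage-free pricing uses the up-move probability p* = (R−d)/(u−d) = 0.8906, discounting each step at R = 1.3.
Terminal payoffs: V(4,0)=0.0000, V(4,1)=0.0000, V(4,2)=0.0000, V(4,3)=10.0000, V(4,4)=10.0000
(3,0): S=15.9497. Δ = (V_up−V_dn)/(S_up−S_dn) = (0.0000−0.0000)/(21.8511−11.6433) = 0.0000. V = [p*·0.0000 + (1−p*)·0.0000]/1.3 = 0.0000. B = V − Δ·S = 0.0000.
(3,1): S=29.9330. Δ = (V_up−V_dn)/(S_up−S_dn) = (0.0000−0.0000)/(41.0082−21.8511) = 0.0000. V = [p*·0.0000 + (1−p*)·0.0000]/1.3 = 0.0000. B = V − Δ·S = 0.0000.
(3,2): S=56.1756. Δ = (V_up−V_dn)/(S_up−S_dn) = (10.0000−0.0000)/(76.9606−41.0082) = 0.2781. V = [p*·10.0000 + (1−p*)·0.0000]/1.3 = 6.8510. B = V − Δ·S = -8.7740.
(3,3): S=105.4255. Δ = (V_up−V_dn)/(S_up−S_dn) = (10.0000−10.0000)/(144.4329−76.9606) = 0.0000. V = [p*·10.0000 + (1−p*)·10.0000]/1.3 = 7.6923. B = V − Δ·S = 7.6923.
(2,0): S=21.8489. Δ = (V_up−V_dn)/(S_up−S_dn) = (0.0000−0.0000)/(29.9330−15.9497) = 0.0000. V = [p*·0.0000 + (1−p*)·0.0000]/1.3 = 0.0000. B = V − Δ·S = 0.0000.
(2,1): S=41.0041. Δ = (V_up−V_dn)/(S_up−S_dn) = (6.8510−0.0000)/(56.1756−29.9330) = 0.2611. V = [p*·6.8510 + (1−p*)·0.0000]/1.3 = 4.6936. B = V − Δ·S = -6.0111.
(2,2): S=76.9529. Δ = (V_up−V_dn)/(S_up−S_dn) = (7.6923−6.8510)/(105.4255−56.1756) = 0.0171. V = [p*·7.6923 + (1−p*)·6.8510]/1.3 = 5.8464. B = V − Δ·S = 4.5318.
(1,0): S=29.9300. Δ = (V_up−V_dn)/(S_up−S_dn) = (4.6936−0.0000)/(41.0041−21.8489) = 0.2450. V = [p*·4.6936 + (1−p*)·0.0000]/1.3 = 3.2155. B = V − Δ·S = -4.1182.
(1,1): S=56.1700. Δ = (V_up−V_dn)/(S_up−S_dn) = (5.8464−4.6936)/(76.9529−41.0041) = 0.0321. V = [p*·5.8464 + (1−p*)·4.6936]/1.3 = 4.4002. B = V − Δ·S = 2.5990.
(0,0): S=41.0000. Δ = (V_up−V_dn)/(S_up−S_dn) = (4.4002−3.2155)/(56.1700−29.9300) = 0.0451. V = [p*·4.4002 + (1−p*)·3.2155]/1.3 = 3.2851. B = V − Δ·S = 1.4341.
Verification: the root portfolio costs Δ(0,0)·S0 + B(0,0) = 3.2851, matching V0.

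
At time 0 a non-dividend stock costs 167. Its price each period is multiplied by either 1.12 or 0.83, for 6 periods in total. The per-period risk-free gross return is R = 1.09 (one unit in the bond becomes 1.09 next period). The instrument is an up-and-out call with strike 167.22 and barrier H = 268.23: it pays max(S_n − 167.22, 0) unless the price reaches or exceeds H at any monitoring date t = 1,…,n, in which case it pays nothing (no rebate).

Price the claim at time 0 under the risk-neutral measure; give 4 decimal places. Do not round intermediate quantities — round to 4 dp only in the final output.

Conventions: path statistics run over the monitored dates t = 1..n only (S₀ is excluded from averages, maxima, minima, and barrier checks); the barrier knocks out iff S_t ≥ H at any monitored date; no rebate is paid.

Risk-neutral up-probability p* = (R−d)/(u−d) = (1.09−0.83)/(1.12−0.83) = 0.8966; the claim prices as the p*-weighted sum of path payoffs discounted by R^6.
Enumerate all 2^6 = 64 price paths (U = up ×1.12, D = down ×0.83); each path with k up-moves has probability p*^k·(1−p*)^(6−k).
DDDDDD: M=138.6100, payoff=0.0000, prob=0.000001
UDDDDD: M=187.0400, payoff=0.0000, prob=0.000011
DUDDDD: M=155.2432, payoff=0.0000, prob=0.000011
UUDDDD: M=209.4848, payoff=0.0000, prob=0.000092
DDUDDD: M=138.6100, payoff=0.0000, prob=0.000011
UDUDDD: M=187.0400, payoff=0.0000, prob=0.000092
DUUDDD: M=173.8724, payoff=0.0000, prob=0.000092
UUUDDD: M=234.6230, payoff=0.0000, prob=0.000798
DDDUDD: M=138.6100, payoff=0.0000, prob=0.000011
UDDUDD: M=187.0400, payoff=0.0000, prob=0.000092
DUDUDD: M=155.2432, payoff=0.0000, prob=0.000092
UUDUDD: M=209.4848, payoff=0.0000, prob=0.000798
DDUUDD: M=144.3141, payoff=0.0000, prob=0.000092
UDUUDD: M=194.7371, payoff=0.0000, prob=0.000798
DUUUDD: M=194.7371, payoff=0.0000, prob=0.000798
UUUUDD: M=262.7777, payoff=13.8076, prob=0.006914
DDDDUD: M=138.6100, payoff=0.0000, prob=0.000011
UDDDUD: M=187.0400, payoff=0.0000, prob=0.000092
DUDDUD: M=155.2432, payoff=0.0000, prob=0.000092
UUDDUD: M=209.4848, payoff=0.0000, prob=0.000798
DDUDUD: M=138.6100, payoff=0.0000, prob=0.000092
UDUDUD: M=187.0400, payoff=0.0000, prob=0.000798
DUUDUD: M=173.8724, payoff=0.0000, prob=0.000798
UUUDUD: M=234.6230, payoff=13.8076, prob=0.006914
DDDUUD: M=138.6100, payoff=0.0000, prob=0.000092
UDDUUD: M=187.0400, payoff=0.0000, prob=0.000798
DUDUUD: M=161.6318, payoff=0.0000, prob=0.000798
UUDUUD: M=218.1055, payoff=13.8076, prob=0.006914
DDUUUD: M=161.6318, payoff=0.0000, prob=0.000798
UDUUUD: M=218.1055, payoff=13.8076, prob=0.006914
DUUUUD: M=218.1055, payoff=13.8076, prob=0.006914
UUUUUD: M=294.3111, payoff=0.0000, prob=0.059924
DDDDDU: M=138.6100, payoff=0.0000, prob=0.000011
UDDDDU: M=187.0400, payoff=0.0000, prob=0.000092
DUDDDU: M=155.2432, payoff=0.0000, prob=0.000092
UUDDDU: M=209.4848, payoff=0.0000, prob=0.000798
DDUDDU: M=138.6100, payoff=0.0000, prob=0.000092
UDUDDU: M=187.0400, payoff=0.0000, prob=0.000798
DUUDDU: M=173.8724, payoff=0.0000, prob=0.000798
UUUDDU: M=234.6230, payoff=13.8076, prob=0.006914
DDDUDU: M=138.6100, payoff=0.0000, prob=0.000092
UDDUDU: M=187.0400, payoff=0.0000, prob=0.000798
DUDUDU: M=155.2432, payoff=0.0000, prob=0.000798
UUDUDU: M=209.4848, payoff=13.8076, prob=0.006914
DDUUDU: M=144.3141, payoff=0.0000, prob=0.000798
UDUUDU: M=194.7371, payoff=13.8076, prob=0.006914
DUUUDU: M=194.7371, payoff=13.8076, prob=0.006914
UUUUDU: M=262.7777, payoff=77.0582, prob=0.059924
DDDDUU: M=138.6100, payoff=0.0000, prob=0.000092
UDDDUU: M=187.0400, payoff=0.0000, prob=0.000798
DUDDUU: M=155.2432, payoff=0.0000, prob=0.000798
UUDDUU: M=209.4848, payoff=13.8076, prob=0.006914
DDUDUU: M=138.6100, payoff=0.0000, prob=0.000798
UDUDUU: M=187.0400, payoff=13.8076, prob=0.006914
DUUDUU: M=181.0276, payoff=13.8076, prob=0.006914
UUUDUU: M=244.2782, payoff=77.0582, prob=0.059924
DDDUUU: M=138.6100, payoff=0.0000, prob=0.000798
UDDUUU: M=187.0400, payoff=13.8076, prob=0.006914
DUDUUU: M=181.0276, payoff=13.8076, prob=0.006914
UUDUUU: M=244.2782, payoff=77.0582, prob=0.059924
DDUUUU: M=181.0276, payoff=13.8076, prob=0.006914
UDUUUU: M=244.2782, payoff=77.0582, prob=0.059924
DUUUUU: M=244.2782, payoff=77.0582, prob=0.059924
UUUUUU: M=329.6284, payoff=0.0000, prob=0.519340
Price = Σ prob·payoff / R^6 = 24.520175 / 1.677100 = 14.6206

price = 14.6206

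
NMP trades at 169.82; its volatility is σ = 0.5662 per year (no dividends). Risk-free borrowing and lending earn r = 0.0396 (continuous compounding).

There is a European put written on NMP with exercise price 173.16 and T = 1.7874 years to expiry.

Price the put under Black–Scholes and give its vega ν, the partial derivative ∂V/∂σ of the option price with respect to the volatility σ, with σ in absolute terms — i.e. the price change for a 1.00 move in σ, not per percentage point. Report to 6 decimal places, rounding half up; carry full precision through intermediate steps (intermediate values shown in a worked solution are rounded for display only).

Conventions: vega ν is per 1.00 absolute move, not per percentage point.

σ√T = 0.5662·√1.7874 = 0.756974
d₁ = (ln(S/K) + (r+σ²/2)T) / (σ√T) = (ln(169.82/173.16) + (0.0396+0.5662²/2)·1.7874) / 0.756974 = (-0.019477 + 0.357286) / 0.756974 = 0.446262
d₂ = d₁ − σ√T = 0.446262 − 0.756974 = -0.310712
e^{−rT} = 0.931666
N(−d₁) = 0.327704,  N(−d₂) = 0.621990
Put price V = K·e^{−rT}·N(−d₂) − S·N(−d₁) = 100.343951 − 55.650690 = 44.693261
φ(d₁) = (1/√(2π))·e^{−d₁²/2} = 0.361131
ν = S·φ(d₁)·√T = 81.990766

price = 44.693261
ν = 81.990766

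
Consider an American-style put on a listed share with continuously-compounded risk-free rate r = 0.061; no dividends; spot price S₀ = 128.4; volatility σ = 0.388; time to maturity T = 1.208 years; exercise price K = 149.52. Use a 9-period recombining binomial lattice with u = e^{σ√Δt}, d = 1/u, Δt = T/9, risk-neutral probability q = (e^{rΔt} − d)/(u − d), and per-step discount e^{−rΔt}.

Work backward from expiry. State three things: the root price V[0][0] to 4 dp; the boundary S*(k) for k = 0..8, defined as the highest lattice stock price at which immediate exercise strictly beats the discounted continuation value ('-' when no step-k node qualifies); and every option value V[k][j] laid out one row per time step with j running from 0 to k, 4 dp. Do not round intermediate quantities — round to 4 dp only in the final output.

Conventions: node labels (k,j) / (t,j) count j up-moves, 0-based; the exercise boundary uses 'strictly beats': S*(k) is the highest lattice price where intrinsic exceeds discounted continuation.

Δt=0.13422, u=1.15275, d=0.86749, q=0.49334, disc=e^(-rΔt)=0.99185
k=9 terminal: V=max(K-S,0) → 113.7965 102.0496 86.4399 65.6973 38.1340 1.5071 0.0000 0.0000 0.0000 0.0000
k=8: j=0 S=41.1802 intr=108.3398 cont=107.1206 V=108.3398[EX]; j=1 S=54.7215 intr=94.7985 cont=93.5793 V=94.7985[EX]; j=2 S=72.7155 intr=76.8045 cont=75.5853 V=76.8045[EX]; j=3 S=96.6264 intr=52.8936 cont=51.6744 V=52.8936[EX]; j=4 S=128.4000 intr=21.1200 cont=19.9008 V=21.1200[EX]; j=5 S=170.6216 intr=0.0000 cont=0.7574 V=0.7574[hold]; j=6 S=226.7270 intr=0.0000 cont=0.0000 V=0.0000[hold]; j=7 S=301.2814 intr=0.0000 cont=0.0000 V=0.0000[hold]; j=8 S=400.3514 intr=0.0000 cont=0.0000 V=0.0000[hold]  S*(8)=128.4000
k=7: j=0 S=47.4704 intr=102.0496 cont=100.8304 V=102.0496[EX]; j=1 S=63.0801 intr=86.4399 cont=85.2207 V=86.4399[EX]; j=2 S=83.8227 intr=65.6973 cont=64.4781 V=65.6973[EX]; j=3 S=111.3860 intr=38.1340 cont=36.9148 V=38.1340[EX]; j=4 S=148.0129 intr=1.5071 cont=10.9839 V=10.9839[hold]; j=5 S=196.6838 intr=0.0000 cont=0.3806 V=0.3806[hold]; j=6 S=261.3592 intr=0.0000 cont=0.0000 V=0.0000[hold]; j=7 S=347.3016 intr=0.0000 cont=0.0000 V=0.0000[hold]  S*(7)=111.3860
k=6: j=0 S=54.7215 intr=94.7985 cont=93.5793 V=94.7985[EX]; j=1 S=72.7155 intr=76.8045 cont=75.5853 V=76.8045[EX]; j=2 S=96.6264 intr=52.8936 cont=51.6744 V=52.8936[EX]; j=3 S=128.4000 intr=21.1200 cont=24.5380 V=24.5380[hold]; j=4 S=170.6216 intr=0.0000 cont=5.7059 V=5.7059[hold]; j=5 S=226.7270 intr=0.0000 cont=0.1913 V=0.1913[hold]; j=6 S=301.2814 intr=0.0000 cont=0.0000 V=0.0000[hold]  S*(6)=96.6264
k=5: j=0 S=63.0801 intr=86.4399 cont=85.2207 V=86.4399[EX]; j=1 S=83.8227 intr=65.6973 cont=64.4781 V=65.6973[EX]; j=2 S=111.3860 intr=38.1340 cont=38.5873 V=38.5873[hold]; j=3 S=148.0129 intr=1.5071 cont=15.1230 V=15.1230[hold]; j=4 S=196.6838 intr=0.0000 cont=2.9610 V=2.9610[hold]; j=5 S=261.3592 intr=0.0000 cont=0.0961 V=0.0961[hold]  S*(5)=83.8227
k=4: j=0 S=72.7155 intr=76.8045 cont=75.5853 V=76.8045[EX]; j=1 S=96.6264 intr=52.8936 cont=51.8962 V=52.8936[EX]; j=2 S=128.4000 intr=21.1200 cont=26.7911 V=26.7911[hold]; j=3 S=170.6216 intr=0.0000 cont=9.0486 V=9.0486[hold]; j=4 S=226.7270 intr=0.0000 cont=1.5350 V=1.5350[hold]  S*(4)=96.6264
k=3: j=0 S=83.8227 intr=65.6973 cont=64.4781 V=65.6973[EX]; j=1 S=111.3860 intr=38.1340 cont=39.6898 V=39.6898[hold]; j=2 S=148.0129 intr=1.5071 cont=17.8909 V=17.8909[hold]; j=3 S=196.6838 intr=0.0000 cont=5.2982 V=5.2982[hold]  S*(3)=83.8227
k=2: j=0 S=96.6264 intr=52.8936 cont=52.4356 V=52.8936[EX]; j=1 S=128.4000 intr=21.1200 cont=28.6995 V=28.6995[hold]; j=2 S=170.6216 intr=0.0000 cont=11.5832 V=11.5832[hold]  S*(2)=96.6264
k=1: j=0 S=111.3860 intr=38.1340 cont=40.6236 V=40.6236[hold]; j=1 S=148.0129 intr=1.5071 cont=20.0901 V=20.0901[hold]  S*(1)=-
k=0: j=0 S=128.4000 intr=21.1200 cont=30.2449 V=30.2449[hold]  S*(0)=-

price = 30.2449
boundary = - - 96.6264 83.8227 96.6264 83.8227 96.6264 111.3860 128.4000
tree:
30.2449
40.6236 20.0901
52.8936 28.6995 11.5832
65.6973 39.6898 17.8909 5.2982
76.8045 52.8936 26.7911 9.0486 1.5350
86.4399 65.6973 38.5873 15.1230 2.9610 0.0961
94.7985 76.8045 52.8936 24.5380 5.7059 0.1913 0.0000
102.0496 86.4399 65.6973 38.1340 10.9839 0.3806 0.0000 0.0000
108.3398 94.7985 76.8045 52.8936 21.1200 0.7574 0.0000 0.0000 0.0000
113.7965 102.0496 86.4399 65.6973 38.1340 1.5071 0.0000 0.0000 0.0000 0.0000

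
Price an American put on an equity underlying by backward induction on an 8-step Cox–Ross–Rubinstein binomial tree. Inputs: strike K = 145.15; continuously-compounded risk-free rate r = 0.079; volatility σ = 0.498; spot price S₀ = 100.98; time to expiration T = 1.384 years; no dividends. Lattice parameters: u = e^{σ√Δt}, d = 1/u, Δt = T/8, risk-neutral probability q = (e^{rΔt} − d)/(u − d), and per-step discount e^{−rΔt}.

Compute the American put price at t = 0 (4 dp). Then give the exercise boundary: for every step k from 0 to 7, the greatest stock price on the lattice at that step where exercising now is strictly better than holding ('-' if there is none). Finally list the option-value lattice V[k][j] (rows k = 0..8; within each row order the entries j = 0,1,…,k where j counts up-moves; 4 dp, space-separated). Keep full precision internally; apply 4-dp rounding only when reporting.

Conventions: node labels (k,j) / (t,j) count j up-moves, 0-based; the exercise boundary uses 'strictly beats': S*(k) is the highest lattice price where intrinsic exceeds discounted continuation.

price = 48.4561
boundary = - 82.0877 66.7299 82.0877 66.7299 82.0877 100.9800 82.0877
tree:
48.4561
63.0623 34.1052
78.4201 47.2109 20.9606
90.9046 63.0623 31.4829 10.2235
101.0533 78.4201 45.5977 17.1761 3.0254
109.3034 90.9046 63.0623 28.0856 5.9138 0.0000
116.0099 101.0533 78.4201 44.1700 11.5599 0.0000 0.0000
121.4617 109.3034 90.9046 63.0623 22.5964 0.0000 0.0000 0.0000
125.8935 116.0099 101.0533 78.4201 44.1700 0.0000 0.0000 0.0000 0.0000

params: Δt=0.17300 u=1.23015 d=0.81291 q=0.48138 e^(-rΔt)=0.98643
t_8 payoffs: 125.8935 116.0099 101.0533 78.4201 44.1700 0.0000 0.0000 0.0000 0.0000
t_7: node(7,0) S=23.6883 payoff=121.4617 vs cont=119.4914 → 121.4617 [stop]  node(7,1) S=35.8466 payoff=109.3034 vs cont=107.3331 → 109.3034 [stop]  node(7,2) S=54.2454 payoff=90.9046 vs cont=88.9343 → 90.9046 [stop]  node(7,3) S=82.0877 payoff=63.0623 vs cont=61.0920 → 63.0623 [stop]  node(7,4) S=124.2203 payoff=20.9297 vs cont=22.5964 → 22.5964 [wait]  node(7,5) S=187.9782 payoff=0.0000 vs cont=0.0000 → 0.0000 [wait]  node(7,6) S=284.4606 payoff=0.0000 vs cont=0.0000 → 0.0000 [wait]  node(7,7) S=430.4641 payoff=0.0000 vs cont=0.0000 → 0.0000 [wait]  ⇒ S*(7)=82.0877
t_6: node(6,0) S=29.1401 payoff=116.0099 vs cont=114.0396 → 116.0099 [stop]  node(6,1) S=44.0967 payoff=101.0533 vs cont=99.0830 → 101.0533 [stop]  node(6,2) S=66.7299 payoff=78.4201 vs cont=76.4498 → 78.4201 [stop]  node(6,3) S=100.9800 payoff=44.1700 vs cont=42.9912 → 44.1700 [stop]  node(6,4) S=152.8094 payoff=0.0000 vs cont=11.5599 → 11.5599 [wait]  node(6,5) S=231.2410 payoff=0.0000 vs cont=0.0000 → 0.0000 [wait]  node(6,6) S=349.9287 payoff=0.0000 vs cont=0.0000 → 0.0000 [wait]  ⇒ S*(6)=100.9800
t_5: node(5,0) S=35.8466 payoff=109.3034 vs cont=107.3331 → 109.3034 [stop]  node(5,1) S=54.2454 payoff=90.9046 vs cont=88.9343 → 90.9046 [stop]  node(5,2) S=82.0877 payoff=63.0623 vs cont=61.0920 → 63.0623 [stop]  node(5,3) S=124.2203 payoff=20.9297 vs cont=28.0856 → 28.0856 [wait]  node(5,4) S=187.9782 payoff=0.0000 vs cont=5.9138 → 5.9138 [wait]  node(5,5) S=284.4606 payoff=0.0000 vs cont=0.0000 → 0.0000 [wait]  ⇒ S*(5)=82.0877
t_4: node(4,0) S=44.0967 payoff=101.0533 vs cont=99.0830 → 101.0533 [stop]  node(4,1) S=66.7299 payoff=78.4201 vs cont=76.4498 → 78.4201 [stop]  node(4,2) S=100.9800 payoff=44.1700 vs cont=45.5977 → 45.5977 [wait]  node(4,3) S=152.8094 payoff=0.0000 vs cont=17.1761 → 17.1761 [wait]  node(4,4) S=231.2410 payoff=0.0000 vs cont=3.0254 → 3.0254 [wait]  ⇒ S*(4)=66.7299
t_3: node(3,0) S=54.2454 payoff=90.9046 vs cont=88.9343 → 90.9046 [stop]  node(3,1) S=82.0877 payoff=63.0623 vs cont=61.7700 → 63.0623 [stop]  node(3,2) S=124.2203 payoff=20.9297 vs cont=31.4829 → 31.4829 [wait]  node(3,3) S=187.9782 payoff=0.0000 vs cont=10.2235 → 10.2235 [wait]  ⇒ S*(3)=82.0877
t_2: node(2,0) S=66.7299 payoff=78.4201 vs cont=76.4498 → 78.4201 [stop]  node(2,1) S=100.9800 payoff=44.1700 vs cont=47.2109 → 47.2109 [wait]  node(2,2) S=152.8094 payoff=0.0000 vs cont=20.9606 → 20.9606 [wait]  ⇒ S*(2)=66.7299
t_1: node(1,0) S=82.0877 payoff=63.0623 vs cont=62.5360 → 63.0623 [stop]  node(1,1) S=124.2203 payoff=20.9297 vs cont=34.1052 → 34.1052 [wait]  ⇒ S*(1)=82.0877
t_0: node(0,0) S=100.9800 payoff=44.1700 vs cont=48.4561 → 48.4561 [wait]  ⇒ S*(0)=-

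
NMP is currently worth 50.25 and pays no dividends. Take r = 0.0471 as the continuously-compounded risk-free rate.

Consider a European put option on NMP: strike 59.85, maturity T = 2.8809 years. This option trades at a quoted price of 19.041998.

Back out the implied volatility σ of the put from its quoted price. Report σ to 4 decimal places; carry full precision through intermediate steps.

sigma = 0.5374

At σ = 0.5374 the Black–Scholes value reproduces the quote:
σ√T = 0.5374·√2.8809 = 0.912141
d₁ = (ln(S/K) + (r+σ²/2)T) / (σ√T) = (ln(50.25/59.85) + (0.0471+0.5374²/2)·2.8809) / 0.912141 = (-0.174831 + 0.551691) / 0.912141 = 0.413160
d₂ = d₁ − σ√T = 0.413160 − 0.912141 = -0.498981
e^{−rT} = 0.873113
N(−d₁) = 0.339745,  N(−d₂) = 0.691104
V = K·e^{−rT}·N(−d₂) − S·N(−d₁) = 36.114175 − 17.072177 = 19.041998 (the observed quote) — the price is monotone increasing in volatility, hence this σ is the only solution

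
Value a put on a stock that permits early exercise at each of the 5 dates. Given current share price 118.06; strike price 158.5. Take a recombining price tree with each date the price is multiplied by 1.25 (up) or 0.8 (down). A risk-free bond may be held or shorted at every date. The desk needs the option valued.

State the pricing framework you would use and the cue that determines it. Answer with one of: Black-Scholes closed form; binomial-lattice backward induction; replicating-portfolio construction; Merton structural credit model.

Key observation: an American put (K = 158.5, S₀ = 118.06) on a 5-date tree has no closed form — the optimal stopping decision is embedded and must be resolved recursively from expiry.

framework: binomial-lattice backward induction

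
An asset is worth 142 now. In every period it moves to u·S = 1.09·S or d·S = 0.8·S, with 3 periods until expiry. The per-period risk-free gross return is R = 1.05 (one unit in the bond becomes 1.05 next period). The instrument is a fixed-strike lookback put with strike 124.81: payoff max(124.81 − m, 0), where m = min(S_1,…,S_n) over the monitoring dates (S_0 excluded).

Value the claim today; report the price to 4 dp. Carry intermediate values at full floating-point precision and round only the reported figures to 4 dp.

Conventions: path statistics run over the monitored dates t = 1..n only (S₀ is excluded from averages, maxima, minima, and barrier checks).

Under the martingale measure an up-move has probability p* = 0.8621; value the claim as the probability-weighted average of per-path payoffs, discounted 3 periods at R = 1.05.
Enumerate all 2^3 = 8 price paths (U = up ×1.09, D = down ×0.8); each path with k up-moves has probability p*^k·(1−p*)^(3−k).
DDD: m=72.7040, payoff=52.1060, prob=0.002624
UDD: m=99.0592, payoff=25.7508, prob=0.016401
DUD: m=99.0592, payoff=25.7508, prob=0.016401
UUD: m=134.9682, payoff=0.0000, prob=0.102505
DDU: m=90.8800, payoff=33.9300, prob=0.016401
UDU: m=123.8240, payoff=0.9860, prob=0.102505
DUU: m=113.6000, payoff=11.2100, prob=0.102505
UUU: m=154.7800, payoff=0.0000, prob=0.640658
Price = Σ prob·payoff / R^3 = 2.788037 / 1.157625 = 2.4084

price = 2.4084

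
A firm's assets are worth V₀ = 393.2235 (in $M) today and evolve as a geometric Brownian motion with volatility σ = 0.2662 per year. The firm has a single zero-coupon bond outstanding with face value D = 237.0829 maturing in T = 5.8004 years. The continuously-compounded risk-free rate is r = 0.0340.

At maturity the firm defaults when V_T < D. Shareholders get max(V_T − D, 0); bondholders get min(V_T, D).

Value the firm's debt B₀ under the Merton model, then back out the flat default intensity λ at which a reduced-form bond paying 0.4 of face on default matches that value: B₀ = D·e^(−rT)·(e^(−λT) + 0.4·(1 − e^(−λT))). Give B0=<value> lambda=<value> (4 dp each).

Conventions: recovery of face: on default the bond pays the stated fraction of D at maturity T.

Work the structural quantities from V₀ = 393.2235 against face 237.0829:
d₁ = [ln(V₀/D) + (r + σ²/2)T] / (σ√T)
   = [ln(393.2235/237.0829) + (0.0340 + 0.5·0.2662²)·5.8004] / (0.2662·√5.8004)
   = [0.505968 + 0.402729] / 0.641117 = 1.417366
d₂ = d₁ − σ√T = 1.417366 − 0.641117 = 0.776250
N(d₁) = 0.921812,  N(d₂) = 0.781199,  e^(−rT) = 0.821015
E₀ = V₀·N(d₁) − D·e^(−rT)·N(d₂)
   = 393.2235·0.921812 − 237.0829·0.821015·0.781199 = 210.418776
B₀ = V₀ − E₀ = 393.2235 − 210.418776 = 182.804724
e^(−λT) = (B₀·e^(rT)/D − 0.4)/(1 − 0.4) = (182.8047·1.218004/237.0829 − 0.4)/0.6 = 0.89858673
λ = −ln(0.89858673)/5.8004 = 0.018435

B0=182.8047 lambda=0.0184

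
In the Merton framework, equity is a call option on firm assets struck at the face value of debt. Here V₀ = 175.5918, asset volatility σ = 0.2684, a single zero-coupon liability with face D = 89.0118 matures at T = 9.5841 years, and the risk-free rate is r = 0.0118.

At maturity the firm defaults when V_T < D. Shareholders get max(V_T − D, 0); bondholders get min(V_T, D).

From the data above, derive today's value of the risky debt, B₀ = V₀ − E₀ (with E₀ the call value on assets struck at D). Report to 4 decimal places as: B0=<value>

With assets at 175.5918 and a single debt payment of 89.0118 at 9.5841 years:
d₁ = [ln(V₀/D) + (r + σ²/2)T] / (σ√T)
   = [ln(175.5918/89.0118) + (0.0118 + 0.5·0.2684²)·9.5841] / (0.2684·√9.5841)
   = [0.679393 + 0.458305] / 0.830918 = 1.369206
d₂ = d₁ − σ√T = 1.369206 − 0.830918 = 0.538288
N(d₁) = 0.914533,  N(d₂) = 0.704811,  e^(−rT) = 0.893068
E₀ = V₀·N(d₁) − D·e^(−rT)·N(d₂)
   = 175.5918·0.914533 − 89.0118·0.893068·0.704811 = 104.556461
B₀ = V₀ − E₀ = 175.5918 − 104.556461 = 71.035339

B0=71.0353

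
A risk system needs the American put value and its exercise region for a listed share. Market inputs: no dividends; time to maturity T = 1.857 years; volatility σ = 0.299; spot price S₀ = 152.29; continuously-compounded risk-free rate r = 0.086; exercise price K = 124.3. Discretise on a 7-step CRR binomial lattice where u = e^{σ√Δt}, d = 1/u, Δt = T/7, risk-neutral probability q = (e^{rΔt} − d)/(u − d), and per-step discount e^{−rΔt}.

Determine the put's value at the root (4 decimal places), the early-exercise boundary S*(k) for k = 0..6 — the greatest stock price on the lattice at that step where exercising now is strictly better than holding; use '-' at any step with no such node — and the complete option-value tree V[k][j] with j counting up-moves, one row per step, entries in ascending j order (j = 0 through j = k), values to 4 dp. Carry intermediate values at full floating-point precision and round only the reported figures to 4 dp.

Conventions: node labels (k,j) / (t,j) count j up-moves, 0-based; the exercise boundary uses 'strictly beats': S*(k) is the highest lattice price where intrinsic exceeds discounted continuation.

price = 5.8668
boundary = - - - 95.9453 82.2510 95.9453 82.2510
tree:
5.8668
10.2411 2.3357
17.3596 4.5247 0.5429
28.3547 8.5963 1.1976 0.0000
42.0490 15.9083 2.6417 0.0000 0.0000
53.7887 28.3547 5.8272 0.0000 0.0000 0.0000
63.8528 42.0490 12.8542 0.0000 0.0000 0.0000 0.0000
72.4804 53.7887 28.3547 0.0000 0.0000 0.0000 0.0000 0.0000

Δt=0.26529  u=1.16649  d=0.85727  q=0.53620  discount=0.97744
step 7 (expiry): payoffs max(K−S,0) = 72.4804 53.7887 28.3547 0.0000 0.0000 0.0000 0.0000 0.0000
step 6: (k=6,j=0): S=60.4472, K−S=63.8528, hold=61.0490 ⇒ V=63.8528 exercise | (k=6,j=1): S=82.2510, K−S=42.0490, hold=39.2452 ⇒ V=42.0490 exercise | (k=6,j=2): S=111.9197, K−S=12.3803, hold=12.8542 ⇒ V=12.8542 continue | (k=6,j=3): S=152.2900, K−S=0.0000, hold=0.0000 ⇒ V=0.0000 continue | (k=6,j=4): S=207.2222, K−S=0.0000, hold=0.0000 ⇒ V=0.0000 continue | (k=6,j=5): S=281.9690, K−S=0.0000, hold=0.0000 ⇒ V=0.0000 continue | (k=6,j=6): S=383.6775, K−S=0.0000, hold=0.0000 ⇒ V=0.0000 continue  boundary S*=82.2510
step 5: (k=5,j=0): S=70.5113, K−S=53.7887, hold=50.9849 ⇒ V=53.7887 exercise | (k=5,j=1): S=95.9453, K−S=28.3547, hold=25.7992 ⇒ V=28.3547 exercise | (k=5,j=2): S=130.5536, K−S=0.0000, hold=5.8272 ⇒ V=5.8272 continue | (k=5,j=3): S=177.6454, K−S=0.0000, hold=0.0000 ⇒ V=0.0000 continue | (k=5,j=4): S=241.7235, K−S=0.0000, hold=0.0000 ⇒ V=0.0000 continue | (k=5,j=5): S=328.9151, K−S=0.0000, hold=0.0000 ⇒ V=0.0000 continue  boundary S*=95.9453
step 4: (k=4,j=0): S=82.2510, K−S=42.0490, hold=39.2452 ⇒ V=42.0490 exercise | (k=4,j=1): S=111.9197, K−S=12.3803, hold=15.9083 ⇒ V=15.9083 continue | (k=4,j=2): S=152.2900, K−S=0.0000, hold=2.6417 ⇒ V=2.6417 continue | (k=4,j=3): S=207.2222, K−S=0.0000, hold=0.0000 ⇒ V=0.0000 continue | (k=4,j=4): S=281.9690, K−S=0.0000, hold=0.0000 ⇒ V=0.0000 continue  boundary S*=82.2510
step 3: (k=3,j=0): S=95.9453, K−S=28.3547, hold=27.3999 ⇒ V=28.3547 exercise | (k=3,j=1): S=130.5536, K−S=0.0000, hold=8.5963 ⇒ V=8.5963 continue | (k=3,j=2): S=177.6454, K−S=0.0000, hold=1.1976 ⇒ V=1.1976 continue | (k=3,j=3): S=241.7235, K−S=0.0000, hold=0.0000 ⇒ V=0.0000 continue  boundary S*=95.9453
step 2: (k=2,j=0): S=111.9197, K−S=12.3803, hold=17.3596 ⇒ V=17.3596 continue | (k=2,j=1): S=152.2900, K−S=0.0000, hold=4.5247 ⇒ V=4.5247 continue | (k=2,j=2): S=207.2222, K−S=0.0000, hold=0.5429 ⇒ V=0.5429 continue  boundary S*=-
step 1: (k=1,j=0): S=130.5536, K−S=0.0000, hold=10.2411 ⇒ V=10.2411 continue | (k=1,j=1): S=177.6454, K−S=0.0000, hold=2.3357 ⇒ V=2.3357 continue  boundary S*=-
step 0: (k=0,j=0): S=152.2900, K−S=0.0000, hold=5.8668 ⇒ V=5.8668 continue  boundary S*=-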